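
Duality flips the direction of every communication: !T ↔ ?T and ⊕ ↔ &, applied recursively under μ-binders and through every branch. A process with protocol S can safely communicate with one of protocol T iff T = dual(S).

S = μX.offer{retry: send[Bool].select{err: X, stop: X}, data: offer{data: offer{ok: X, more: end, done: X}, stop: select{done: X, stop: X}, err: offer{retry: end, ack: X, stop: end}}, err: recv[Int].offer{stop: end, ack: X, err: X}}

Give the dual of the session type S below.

μX → μX  (binder kept)
  offer{retry,data,err} → select{retry,data,err}  (external→internal)
    [retry]
      send[Bool] → recv[Bool]
        select{err,stop} → offer{err,stop}  (⊕→&)
          [err]
            X self-dual
          [stop]
            X self-dual
    [data]
      offer{data,stop,err} → select{data,stop,err}  (external→internal)
        [data]
          offer{ok,more,done} → select{ok,more,done}  (external→internal)
            [ok]
              X self-dual
            [more]
              end self-dual
            [done]
              X self-dual
        [stop]
          select{done,stop} → offer{done,stop}  (⊕→&)
            [done]
              X self-dual
            [stop]
              X self-dual
        [err]
          offer{retry,ack,stop} → select{retry,ack,stop}  (external→internal)
            [retry]
              end self-dual
            [ack]
              X self-dual
            [stop]
              end self-dual
    [err]
      recv[Int] → send[Int]
        offer{stop,ack,err} → select{stop,ack,err}  (external→internal)
          [stop]
            end self-dual
          [ack]
            X self-dual
          [err]
            X self-dual

μX.select{retry: recv[Bool].offer{err: X, stop: X}, data: select{data: select{ok: X, more: end, done: X}, stop: offer{done: X, stop: X}, err: select{retry: end, ack: X, stop: end}}, err: send[Int].select{stop: end, ack: X, err: X}}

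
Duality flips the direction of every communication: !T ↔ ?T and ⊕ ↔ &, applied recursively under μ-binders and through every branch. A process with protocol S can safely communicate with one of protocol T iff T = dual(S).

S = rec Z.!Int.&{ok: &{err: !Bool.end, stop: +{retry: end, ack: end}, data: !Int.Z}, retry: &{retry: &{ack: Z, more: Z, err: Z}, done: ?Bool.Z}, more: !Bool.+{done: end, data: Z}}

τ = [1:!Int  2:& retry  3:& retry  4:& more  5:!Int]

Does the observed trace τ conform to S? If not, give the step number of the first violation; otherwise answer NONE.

step 1: !Int  ✓  now at &{ok: &{err: !Bool.end, stop: +{retry: end, ack: end}, data: !Int.rec Z.…}, retry: &{retry: &{ack: rec Z.…, more: rec Z.…, err: rec Z.…}, done: ?Bool.rec Z.…}, more: !Bool.+{done: end, data: rec Z.…}}
step 2: & retry  ✓  now at &{retry: &{ack: rec Z.…, more: rec Z.…, err: rec Z.…}, done: ?Bool.rec Z.…}
step 3: & retry  ✓  now at &{ack: rec Z.…, more: rec Z.…, err: rec Z.…}
step 4: & more  ✓  now at rec Z.…
step 5: !Int  ✓  now at &{ok: &{err: !Bool.end, stop: +{retry: end, ack: end}, data: !Int.rec Z.…}, retry: &{retry: &{ack: rec Z.…, more: rec Z.…, err: rec Z.…}, done: ?Bool.rec Z.…}, more: !Bool.+{done: end, data: rec Z.…}}
all 5 steps conform

NONE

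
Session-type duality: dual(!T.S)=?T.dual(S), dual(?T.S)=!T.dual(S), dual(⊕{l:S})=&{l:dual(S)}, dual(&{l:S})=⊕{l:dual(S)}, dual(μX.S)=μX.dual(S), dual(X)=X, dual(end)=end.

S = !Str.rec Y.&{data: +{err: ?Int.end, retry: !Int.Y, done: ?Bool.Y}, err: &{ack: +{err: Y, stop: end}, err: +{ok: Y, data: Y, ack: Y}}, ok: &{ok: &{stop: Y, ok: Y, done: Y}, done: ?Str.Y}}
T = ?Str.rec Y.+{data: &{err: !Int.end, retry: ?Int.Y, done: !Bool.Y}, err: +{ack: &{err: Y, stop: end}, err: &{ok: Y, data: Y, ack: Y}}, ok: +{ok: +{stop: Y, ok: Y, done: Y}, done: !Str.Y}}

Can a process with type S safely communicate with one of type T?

!Str vs ?Str  match
  rec Y vs rec Y  match (binder kept)
    &{data,err,ok} vs +{data,err,ok}  match same labels
      [data]
        +{err,retry,done} vs &{err,retry,done}  match same labels
          [err]
            ?Int vs !Int  match
              end vs end  match
          [retry]
            !Int vs ?Int  match
              Y vs Y  match
          [done]
            ?Bool vs !Bool  match
              Y vs Y  match
      [err]
        &{ack,err} vs +{ack,err}  match same labels
          [ack]
            +{err,stop} vs &{err,stop}  match same labels
              [err]
                Y vs Y  match
              [stop]
                end vs end  match
          [err]
            +{ok,data,ack} vs &{ok,data,ack}  match same labels
              [ok]
                Y vs Y  match
              [data]
                Y vs Y  match
              [ack]
                Y vs Y  match
      [ok]
        &{ok,done} vs +{ok,done}  match same labels
          [ok]
            &{stop,ok,done} vs +{stop,ok,done}  match same labels
              [stop]
                Y vs Y  match
              [ok]
                Y vs Y  match
              [done]
                Y vs Y  match
          [done]
            ?Str vs !Str  match
              Y vs Y  match

YES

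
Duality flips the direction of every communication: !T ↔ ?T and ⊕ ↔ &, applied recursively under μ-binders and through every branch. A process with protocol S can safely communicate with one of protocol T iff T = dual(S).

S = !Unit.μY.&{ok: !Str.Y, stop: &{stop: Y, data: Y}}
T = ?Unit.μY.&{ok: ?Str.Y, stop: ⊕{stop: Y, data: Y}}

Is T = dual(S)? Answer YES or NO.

NO

!Unit vs ?Unit  ok
  μY vs μY  ok (μ self-dual)
    &{ok,stop} vs &{ok,stop}  ✗ choice polarity not flipped — not dual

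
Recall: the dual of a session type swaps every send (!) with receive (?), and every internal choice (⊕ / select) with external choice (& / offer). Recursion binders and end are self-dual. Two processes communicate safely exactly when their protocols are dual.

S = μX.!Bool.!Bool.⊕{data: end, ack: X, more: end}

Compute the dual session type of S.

μX = μX  (μ self-dual)
  !Bool = ?Bool
    !Bool = ?Bool
      ⊕{data,ack,more} = &{data,ack,more}  (internal→external)
        [data]
          end ↦ end
        [ack]
          X ↦ X
        [more]
          end ↦ end

μX.?Bool.?Bool.&{data: end, ack: X, more: end}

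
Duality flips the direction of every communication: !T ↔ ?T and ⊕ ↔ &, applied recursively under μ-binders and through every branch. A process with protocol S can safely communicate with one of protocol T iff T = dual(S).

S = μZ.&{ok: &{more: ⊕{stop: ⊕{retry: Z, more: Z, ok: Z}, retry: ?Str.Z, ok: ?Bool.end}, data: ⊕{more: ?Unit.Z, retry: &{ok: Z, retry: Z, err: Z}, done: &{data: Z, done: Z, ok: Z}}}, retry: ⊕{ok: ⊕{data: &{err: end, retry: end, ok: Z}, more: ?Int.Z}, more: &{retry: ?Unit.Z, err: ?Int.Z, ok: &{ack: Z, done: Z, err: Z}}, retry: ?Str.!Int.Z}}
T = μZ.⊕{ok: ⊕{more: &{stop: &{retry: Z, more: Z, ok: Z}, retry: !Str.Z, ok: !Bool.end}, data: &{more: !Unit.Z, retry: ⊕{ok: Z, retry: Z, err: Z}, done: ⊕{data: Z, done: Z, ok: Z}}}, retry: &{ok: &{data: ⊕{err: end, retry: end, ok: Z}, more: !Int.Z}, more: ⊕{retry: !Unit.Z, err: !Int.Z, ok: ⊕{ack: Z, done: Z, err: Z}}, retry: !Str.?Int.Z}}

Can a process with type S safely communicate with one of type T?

μZ | μZ  ✓ (μ self-dual)
  &{ok,retry} | ⊕{ok,retry}  ✓ labels match
    [ok]
      &{more,data} | ⊕{more,data}  ✓ labels match
        [more]
          ⊕{stop,retry,ok} | &{stop,retry,ok}  ✓ labels match
            [stop]
              ⊕{retry,more,ok} | &{retry,more,ok}  ✓ labels match
                [retry]
                  Z | Z  ✓
                [more]
                  Z | Z  ✓
                [ok]
                  Z | Z  ✓
            [retry]
              ?Str | !Str  ✓
                Z | Z  ✓
            [ok]
              ?Bool | !Bool  ✓
                end | end  ✓
        [data]
          ⊕{more,retry,done} | &{more,retry,done}  ✓ labels match
            [more]
              ?Unit | !Unit  ✓
                Z | Z  ✓
            [retry]
              &{ok,retry,err} | ⊕{ok,retry,err}  ✓ labels match
                [ok]
                  Z | Z  ✓
                [retry]
                  Z | Z  ✓
                [err]
                  Z | Z  ✓
            [done]
              &{data,done,ok} | ⊕{data,done,ok}  ✓ labels match
                [data]
                  Z | Z  ✓
                [done]
                  Z | Z  ✓
                [ok]
                  Z | Z  ✓
    [retry]
      ⊕{ok,more,retry} | &{ok,more,retry}  ✓ labels match
        [ok]
          ⊕{data,more} | &{data,more}  ✓ labels match
            [data]
              &{err,retry,ok} | ⊕{err,retry,ok}  ✓ labels match
                [err]
                  end | end  ✓
                [retry]
                  end | end  ✓
                [ok]
                  Z | Z  ✓
            [more]
              ?Int | !Int  ✓
                Z | Z  ✓
        [more]
          &{retry,err,ok} | ⊕{retry,err,ok}  ✓ labels match
            [retry]
              ?Unit | !Unit  ✓
                Z | Z  ✓
            [err]
              ?Int | !Int  ✓
                Z | Z  ✓
            [ok]
              &{ack,done,err} | ⊕{ack,done,err}  ✓ labels match
                [ack]
                  Z | Z  ✓
                [done]
                  Z | Z  ✓
                [err]
                  Z | Z  ✓
        [retry]
          ?Str | !Str  ✓
            !Int | ?Int  ✓
              Z | Z  ✓

YES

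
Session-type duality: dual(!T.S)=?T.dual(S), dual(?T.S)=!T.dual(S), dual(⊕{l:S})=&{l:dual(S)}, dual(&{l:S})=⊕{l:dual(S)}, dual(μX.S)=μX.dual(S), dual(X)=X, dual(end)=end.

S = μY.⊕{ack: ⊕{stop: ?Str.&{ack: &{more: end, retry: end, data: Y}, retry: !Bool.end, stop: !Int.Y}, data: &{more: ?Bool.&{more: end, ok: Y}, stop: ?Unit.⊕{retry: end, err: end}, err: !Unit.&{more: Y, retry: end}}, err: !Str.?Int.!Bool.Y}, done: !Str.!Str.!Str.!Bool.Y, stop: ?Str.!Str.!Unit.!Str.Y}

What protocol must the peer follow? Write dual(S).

μY.&{ack: &{stop: !Str.⊕{ack: ⊕{more: end, retry: end, data: Y}, retry: ?Bool.end, stop: ?Int.Y}, data: ⊕{more: !Bool.⊕{more: end, ok: Y}, stop: !Unit.&{retry: end, err: end}, err: ?Unit.⊕{more: Y, retry: end}}, err: ?Str.!Int.?Bool.Y}, done: ?Str.?Str.?Str.?Bool.Y, stop: !Str.?Str.?Unit.?Str.Y}

μY = μY  (μ self-dual)
  ⊕{ack,done,stop} = &{ack,done,stop}  (⊕→&)
    • ack:
      ⊕{stop,data,err} = &{stop,data,err}  (⊕→&)
        • stop:
          ?Str = !Str
            &{ack,retry,stop} = ⊕{ack,retry,stop}  (&→⊕)
              • ack:
                &{more,retry,data} = ⊕{more,retry,data}  (&→⊕)
                  • more:
                    dual(end) = end
                  • retry:
                    dual(end) = end
                  • data:
                    dual(Y) = Y
              • retry:
                !Bool = ?Bool
                  dual(end) = end
              • stop:
                !Int = ?Int
                  dual(Y) = Y
        • data:
          &{more,stop,err} = ⊕{more,stop,err}  (&→⊕)
            • more:
              ?Bool = !Bool
                &{more,ok} = ⊕{more,ok}  (&→⊕)
                  • more:
                    dual(end) = end
                  • ok:
                    dual(Y) = Y
            • stop:
              ?Unit = !Unit
                ⊕{retry,err} = &{retry,err}  (⊕→&)
                  • retry:
                    dual(end) = end
                  • err:
                    dual(end) = end
            • err:
              !Unit = ?Unit
                &{more,retry} = ⊕{more,retry}  (&→⊕)
                  • more:
                    dual(Y) = Y
                  • retry:
                    dual(end) = end
        • err:
          !Str = ?Str
            ?Int = !Int
              !Bool = ?Bool
                dual(Y) = Y
    • done:
      !Str = ?Str
        !Str = ?Str
          !Str = ?Str
            !Bool = ?Bool
              dual(Y) = Y
    • stop:
      ?Str = !Str
        !Str = ?Str
          !Unit = ?Unit
            !Str = ?Str
              dual(Y) = Y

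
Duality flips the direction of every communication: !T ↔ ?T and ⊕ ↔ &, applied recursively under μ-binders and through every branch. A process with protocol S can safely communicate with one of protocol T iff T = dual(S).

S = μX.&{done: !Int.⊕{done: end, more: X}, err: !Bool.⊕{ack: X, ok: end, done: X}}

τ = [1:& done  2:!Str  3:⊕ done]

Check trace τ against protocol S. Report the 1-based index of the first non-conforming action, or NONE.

@1 & done  ok  state: !Int.⊕{done: end, more: μX.…}
@2 got !Str, protocol expects !Int  ✗

2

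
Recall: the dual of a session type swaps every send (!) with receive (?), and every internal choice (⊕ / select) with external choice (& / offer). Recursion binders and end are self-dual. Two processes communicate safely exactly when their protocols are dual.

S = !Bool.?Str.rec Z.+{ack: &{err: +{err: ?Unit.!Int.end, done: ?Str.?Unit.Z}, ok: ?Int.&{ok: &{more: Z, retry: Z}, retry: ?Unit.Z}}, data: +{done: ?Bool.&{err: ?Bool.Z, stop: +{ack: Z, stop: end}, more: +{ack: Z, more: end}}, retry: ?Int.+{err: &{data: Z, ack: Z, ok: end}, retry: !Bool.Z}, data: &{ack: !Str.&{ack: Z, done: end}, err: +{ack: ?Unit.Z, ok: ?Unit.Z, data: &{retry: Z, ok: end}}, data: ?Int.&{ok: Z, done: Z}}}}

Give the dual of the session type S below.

?Bool.!Str.rec Z.&{ack: +{err: &{err: !Unit.?Int.end, done: !Str.!Unit.Z}, ok: !Int.+{ok: +{more: Z, retry: Z}, retry: !Unit.Z}}, data: &{done: !Bool.+{err: !Bool.Z, stop: &{ack: Z, stop: end}, more: &{ack: Z, more: end}}, retry: !Int.&{err: +{data: Z, ack: Z, ok: end}, retry: ?Bool.Z}, data: +{ack: ?Str.+{ack: Z, done: end}, err: &{ack: !Unit.Z, ok: !Unit.Z, data: +{retry: Z, ok: end}}, data: !Int.+{ok: Z, done: Z}}}}

!Bool → ?Bool
  ?Str → !Str
    rec Z → rec Z  (rec unchanged)
      +{ack,data} → &{ack,data}  (select→offer)
        • ack:
          &{err,ok} → +{err,ok}  (offer→select)
            • err:
              +{err,done} → &{err,done}  (select→offer)
                • err:
                  ?Unit → !Unit
                    !Int → ?Int
                      end self-dual
                • done:
                  ?Str → !Str
                    ?Unit → !Unit
                      Z self-dual
            • ok:
              ?Int → !Int
                &{ok,retry} → +{ok,retry}  (offer→select)
                  • ok:
                    &{more,retry} → +{more,retry}  (offer→select)
                      • more:
                        Z self-dual
                      • retry:
                        Z self-dual
                  • retry:
                    ?Unit → !Unit
                      Z self-dual
        • data:
          +{done,retry,data} → &{done,retry,data}  (select→offer)
            • done:
              ?Bool → !Bool
                &{err,stop,more} → +{err,stop,more}  (offer→select)
                  • err:
                    ?Bool → !Bool
                      Z self-dual
                  • stop:
                    +{ack,stop} → &{ack,stop}  (select→offer)
                      • ack:
                        Z self-dual
                      • stop:
                        end self-dual
                  • more:
                    +{ack,more} → &{ack,more}  (select→offer)
                      • ack:
                        Z self-dual
                      • more:
                        end self-dual
            • retry:
              ?Int → !Int
                +{err,retry} → &{err,retry}  (select→offer)
                  • err:
                    &{data,ack,ok} → +{data,ack,ok}  (offer→select)
                      • data:
                        Z self-dual
                      • ack:
                        Z self-dual
                      • ok:
                        end self-dual
                  • retry:
                    !Bool → ?Bool
                      Z self-dual
            • data:
              &{ack,err,data} → +{ack,err,data}  (offer→select)
                • ack:
                  !Str → ?Str
                    &{ack,done} → +{ack,done}  (offer→select)
                      • ack:
                        Z self-dual
                      • done:
                        end self-dual
                • err:
                  +{ack,ok,data} → &{ack,ok,data}  (select→offer)
                    • ack:
                      ?Unit → !Unit
                        Z self-dual
                    • ok:
                      ?Unit → !Unit
                        Z self-dual
                    • data:
                      &{retry,ok} → +{retry,ok}  (offer→select)
                        • retry:
                          Z self-dual
                        • ok:
                          end self-dual
                • data:
                  ?Int → !Int
                    &{ok,done} → +{ok,done}  (offer→select)
                      • ok:
                        Z self-dual
                      • done:
                        Z self-dual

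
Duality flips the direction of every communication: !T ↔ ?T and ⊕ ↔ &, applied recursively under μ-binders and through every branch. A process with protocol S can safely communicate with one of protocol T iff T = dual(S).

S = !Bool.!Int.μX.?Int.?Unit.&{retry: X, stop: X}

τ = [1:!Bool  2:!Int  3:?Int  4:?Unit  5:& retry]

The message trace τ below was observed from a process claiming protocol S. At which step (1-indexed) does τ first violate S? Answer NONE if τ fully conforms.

[1] !Bool  match  residual = !Int.μX.…
[2] !Int  match  residual = μX.…
[3] ?Int  match  residual = ?Unit.&{retry: μX.…, stop: μX.…}
[4] ?Unit  match  residual = &{retry: μX.…, stop: μX.…}
[5] & retry  match  residual = μX.…
τ conforms to S (length 5)

NONE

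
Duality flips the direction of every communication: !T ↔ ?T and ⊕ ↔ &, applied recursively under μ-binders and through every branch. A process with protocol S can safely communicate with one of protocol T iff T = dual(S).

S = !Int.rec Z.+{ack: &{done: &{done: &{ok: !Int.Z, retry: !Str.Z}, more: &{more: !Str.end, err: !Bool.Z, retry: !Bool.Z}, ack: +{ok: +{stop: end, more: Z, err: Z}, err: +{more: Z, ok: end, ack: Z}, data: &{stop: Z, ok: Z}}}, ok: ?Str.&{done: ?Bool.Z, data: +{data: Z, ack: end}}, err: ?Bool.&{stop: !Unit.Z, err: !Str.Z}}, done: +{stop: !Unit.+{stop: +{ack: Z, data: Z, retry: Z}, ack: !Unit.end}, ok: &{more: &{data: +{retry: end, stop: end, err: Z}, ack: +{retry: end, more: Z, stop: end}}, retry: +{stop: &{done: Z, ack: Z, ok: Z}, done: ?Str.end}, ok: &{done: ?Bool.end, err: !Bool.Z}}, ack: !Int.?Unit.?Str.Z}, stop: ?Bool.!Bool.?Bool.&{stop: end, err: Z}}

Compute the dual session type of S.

!Int = ?Int
  rec Z = rec Z  (μ self-dual)
    +{ack,done,stop} = &{ack,done,stop}  (⊕→&)
      [ack]
        &{done,ok,err} = +{done,ok,err}  (offer→select)
          [done]
            &{done,more,ack} = +{done,more,ack}  (offer→select)
              [done]
                &{ok,retry} = +{ok,retry}  (offer→select)
                  [ok]
                    !Int = ?Int
                      Z ↦ Z
                  [retry]
                    !Str = ?Str
                      Z ↦ Z
              [more]
                &{more,err,retry} = +{more,err,retry}  (offer→select)
                  [more]
                    !Str = ?Str
                      end ↦ end
                  [err]
                    !Bool = ?Bool
                      Z ↦ Z
                  [retry]
                    !Bool = ?Bool
                      Z ↦ Z
              [ack]
                +{ok,err,data} = &{ok,err,data}  (⊕→&)
                  [ok]
                    +{stop,more,err} = &{stop,more,err}  (⊕→&)
                      [stop]
                        end ↦ end
                      [more]
                        Z ↦ Z
                      [err]
                        Z ↦ Z
                  [err]
                    +{more,ok,ack} = &{more,ok,ack}  (⊕→&)
                      [more]
                        Z ↦ Z
                      [ok]
                        end ↦ end
                      [ack]
                        Z ↦ Z
                  [data]
                    &{stop,ok} = +{stop,ok}  (offer→select)
                      [stop]
                        Z ↦ Z
                      [ok]
                        Z ↦ Z
          [ok]
            ?Str = !Str
              &{done,data} = +{done,data}  (offer→select)
                [done]
                  ?Bool = !Bool
                    Z ↦ Z
                [data]
                  +{data,ack} = &{data,ack}  (⊕→&)
                    [data]
                      Z ↦ Z
                    [ack]
                      end ↦ end
          [err]
            ?Bool = !Bool
              &{stop,err} = +{stop,err}  (offer→select)
                [stop]
                  !Unit = ?Unit
                    Z ↦ Z
                [err]
                  !Str = ?Str
                    Z ↦ Z
      [done]
        +{stop,ok,ack} = &{stop,ok,ack}  (⊕→&)
          [stop]
            !Unit = ?Unit
              +{stop,ack} = &{stop,ack}  (⊕→&)
                [stop]
                  +{ack,data,retry} = &{ack,data,retry}  (⊕→&)
                    [ack]
                      Z ↦ Z
                    [data]
                      Z ↦ Z
                    [retry]
                      Z ↦ Z
                [ack]
                  !Unit = ?Unit
                    end ↦ end
          [ok]
            &{more,retry,ok} = +{more,retry,ok}  (offer→select)
              [more]
                &{data,ack} = +{data,ack}  (offer→select)
                  [data]
                    +{retry,stop,err} = &{retry,stop,err}  (⊕→&)
                      [retry]
                        end ↦ end
                      [stop]
                        end ↦ end
                      [err]
                        Z ↦ Z
                  [ack]
                    +{retry,more,stop} = &{retry,more,stop}  (⊕→&)
                      [retry]
                        end ↦ end
                      [more]
                        Z ↦ Z
                      [stop]
                        end ↦ end
              [retry]
                +{stop,done} = &{stop,done}  (⊕→&)
                  [stop]
                    &{done,ack,ok} = +{done,ack,ok}  (offer→select)
                      [done]
                        Z ↦ Z
                      [ack]
                        Z ↦ Z
                      [ok]
                        Z ↦ Z
                  [done]
                    ?Str = !Str
                      end ↦ end
              [ok]
                &{done,err} = +{done,err}  (offer→select)
                  [done]
                    ?Bool = !Bool
                      end ↦ end
                  [err]
                    !Bool = ?Bool
                      Z ↦ Z
          [ack]
            !Int = ?Int
              ?Unit = !Unit
                ?Str = !Str
                  Z ↦ Z
      [stop]
        ?Bool = !Bool
          !Bool = ?Bool
            ?Bool = !Bool
              &{stop,err} = +{stop,err}  (offer→select)
                [stop]
                  end ↦ end
                [err]
                  Z ↦ Z

?Int.rec Z.&{ack: +{done: +{done: +{ok: ?Int.Z, retry: ?Str.Z}, more: +{more: ?Str.end, err: ?Bool.Z, retry: ?Bool.Z}, ack: &{ok: &{stop: end, more: Z, err: Z}, err: &{more: Z, ok: end, ack: Z}, data: +{stop: Z, ok: Z}}}, ok: !Str.+{done: !Bool.Z, data: &{data: Z, ack: end}}, err: !Bool.+{stop: ?Unit.Z, err: ?Str.Z}}, done: &{stop: ?Unit.&{stop: &{ack: Z, data: Z, retry: Z}, ack: ?Unit.end}, ok: +{more: +{data: &{retry: end, stop: end, err: Z}, ack: &{retry: end, more: Z, stop: end}}, retry: &{stop: +{done: Z, ack: Z, ok: Z}, done: !Str.end}, ok: +{done: !Bool.end, err: ?Bool.Z}}, ack: ?Int.!Unit.!Str.Z}, stop: !Bool.?Bool.!Bool.+{stop: end, err: Z}}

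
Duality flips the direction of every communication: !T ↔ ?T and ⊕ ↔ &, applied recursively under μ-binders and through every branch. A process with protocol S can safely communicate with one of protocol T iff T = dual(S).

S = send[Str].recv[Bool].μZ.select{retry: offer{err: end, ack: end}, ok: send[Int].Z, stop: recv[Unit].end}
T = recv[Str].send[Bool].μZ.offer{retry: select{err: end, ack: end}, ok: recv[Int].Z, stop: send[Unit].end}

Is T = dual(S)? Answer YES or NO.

send[Str] vs recv[Str]  match
  recv[Bool] vs send[Bool]  match
    μZ vs μZ  match (binder kept)
      select{retry,ok,stop} vs offer{retry,ok,stop}  match labels match
        case retry:
          offer{err,ack} vs select{err,ack}  match labels match
            case err:
              end vs end  match
            case ack:
              end vs end  match
        case ok:
          send[Int] vs recv[Int]  match
            Z vs Z  match
        case stop:
          recv[Unit] vs send[Unit]  match
            end vs end  match

YES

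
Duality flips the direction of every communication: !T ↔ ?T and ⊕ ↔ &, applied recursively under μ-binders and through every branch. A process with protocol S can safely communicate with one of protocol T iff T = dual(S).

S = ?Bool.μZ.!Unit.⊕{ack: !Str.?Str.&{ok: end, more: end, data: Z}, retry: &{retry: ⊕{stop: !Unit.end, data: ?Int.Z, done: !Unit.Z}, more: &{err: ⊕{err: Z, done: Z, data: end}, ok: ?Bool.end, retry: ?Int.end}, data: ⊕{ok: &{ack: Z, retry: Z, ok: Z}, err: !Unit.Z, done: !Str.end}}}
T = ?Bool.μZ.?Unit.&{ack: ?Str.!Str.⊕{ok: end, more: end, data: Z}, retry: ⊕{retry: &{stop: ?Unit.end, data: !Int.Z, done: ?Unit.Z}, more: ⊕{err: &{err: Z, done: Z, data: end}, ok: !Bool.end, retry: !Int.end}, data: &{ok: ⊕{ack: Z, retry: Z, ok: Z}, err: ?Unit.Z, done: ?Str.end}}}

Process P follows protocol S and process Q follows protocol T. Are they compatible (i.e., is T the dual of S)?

?Bool | ?Bool  ✗ same direction on both sides — not dual

NO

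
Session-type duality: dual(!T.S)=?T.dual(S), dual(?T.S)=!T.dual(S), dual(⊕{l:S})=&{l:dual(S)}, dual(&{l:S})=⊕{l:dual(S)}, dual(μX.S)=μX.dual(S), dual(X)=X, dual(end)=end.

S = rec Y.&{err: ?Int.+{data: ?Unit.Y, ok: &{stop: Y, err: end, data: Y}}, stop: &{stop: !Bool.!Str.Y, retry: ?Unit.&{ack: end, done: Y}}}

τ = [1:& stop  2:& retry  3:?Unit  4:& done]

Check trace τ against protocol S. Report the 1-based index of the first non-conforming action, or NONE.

[1] & stop  ok  now at &{stop: !Bool.!Str.rec Y.…, retry: ?Unit.&{ack: end, done: rec Y.…}}
[2] & retry  ok  now at ?Unit.&{ack: end, done: rec Y.…}
[3] ?Unit  ok  now at &{ack: end, done: rec Y.…}
[4] & done  ok  now at rec Y.…
all 4 steps conform

NONE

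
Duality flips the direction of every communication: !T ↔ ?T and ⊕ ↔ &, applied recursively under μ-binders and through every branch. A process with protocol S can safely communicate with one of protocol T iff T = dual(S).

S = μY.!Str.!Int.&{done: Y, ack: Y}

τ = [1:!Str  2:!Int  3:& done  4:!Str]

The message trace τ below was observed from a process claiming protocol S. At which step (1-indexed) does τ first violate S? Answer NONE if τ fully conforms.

step 1: !Str  ok  residual = !Int.&{done: μY.…, ack: μY.…}
step 2: !Int  ok  residual = &{done: μY.…, ack: μY.…}
step 3: & done  ok  residual = μY.…
step 4: !Str  ok  residual = !Int.&{done: μY.…, ack: μY.…}
τ conforms to S (length 4)

NONE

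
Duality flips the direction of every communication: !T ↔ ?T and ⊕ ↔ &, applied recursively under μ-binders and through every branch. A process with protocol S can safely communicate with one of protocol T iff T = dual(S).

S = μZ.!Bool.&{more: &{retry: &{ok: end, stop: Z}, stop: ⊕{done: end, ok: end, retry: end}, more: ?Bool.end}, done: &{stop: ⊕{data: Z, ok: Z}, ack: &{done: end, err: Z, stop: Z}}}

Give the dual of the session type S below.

μZ.?Bool.⊕{more: ⊕{retry: ⊕{ok: end, stop: Z}, stop: &{done: end, ok: end, retry: end}, more: !Bool.end}, done: ⊕{stop: &{data: Z, ok: Z}, ack: ⊕{done: end, err: Z, stop: Z}}}

μZ → μZ  (binder kept)
  !Bool → ?Bool
    &{more,done} → ⊕{more,done}  (&→⊕)
      case more:
        &{retry,stop,more} → ⊕{retry,stop,more}  (&→⊕)
          case retry:
            &{ok,stop} → ⊕{ok,stop}  (&→⊕)
              case ok:
                end self-dual
              case stop:
                Z self-dual
          case stop:
            ⊕{done,ok,retry} → &{done,ok,retry}  (⊕→&)
              case done:
                end self-dual
              case ok:
                end self-dual
              case retry:
                end self-dual
          case more:
            ?Bool → !Bool
              end self-dual
      case done:
        &{stop,ack} → ⊕{stop,ack}  (&→⊕)
          case stop:
            ⊕{data,ok} → &{data,ok}  (⊕→&)
              case data:
                Z self-dual
              case ok:
                Z self-dual
          case ack:
            &{done,err,stop} → ⊕{done,err,stop}  (&→⊕)
              case done:
                end self-dual
              case err:
                Z self-dual
              case stop:
                Z self-dual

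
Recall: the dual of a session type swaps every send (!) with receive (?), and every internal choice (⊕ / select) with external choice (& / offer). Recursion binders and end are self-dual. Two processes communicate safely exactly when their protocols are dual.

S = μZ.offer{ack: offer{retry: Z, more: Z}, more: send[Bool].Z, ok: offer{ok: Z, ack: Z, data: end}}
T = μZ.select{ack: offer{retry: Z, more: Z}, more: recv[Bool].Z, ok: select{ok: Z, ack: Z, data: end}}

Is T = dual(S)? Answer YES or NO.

μZ ‖ μZ  match (binder kept)
  offer{ack,more,ok} ‖ select{ack,more,ok}  match label sets agree
    • ack:
      offer{retry,more} ‖ offer{retry,more}  ✗ choice polarity not flipped — not dual

NO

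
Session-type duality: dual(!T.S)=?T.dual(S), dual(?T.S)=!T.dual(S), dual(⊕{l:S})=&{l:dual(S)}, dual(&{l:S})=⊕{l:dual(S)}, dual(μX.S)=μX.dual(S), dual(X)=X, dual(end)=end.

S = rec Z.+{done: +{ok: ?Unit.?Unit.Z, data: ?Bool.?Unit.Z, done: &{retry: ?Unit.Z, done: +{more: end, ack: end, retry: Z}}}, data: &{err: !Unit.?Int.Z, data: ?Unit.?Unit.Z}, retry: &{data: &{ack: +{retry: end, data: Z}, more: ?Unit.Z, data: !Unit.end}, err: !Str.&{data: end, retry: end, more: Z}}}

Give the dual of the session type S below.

rec Z.&{done: &{ok: !Unit.!Unit.Z, data: !Bool.!Unit.Z, done: +{retry: !Unit.Z, done: &{more: end, ack: end, retry: Z}}}, data: +{err: ?Unit.!Int.Z, data: !Unit.!Unit.Z}, retry: +{data: +{ack: &{retry: end, data: Z}, more: !Unit.Z, data: ?Unit.end}, err: ?Str.+{data: end, retry: end, more: Z}}}

rec Z → rec Z  (μ self-dual)
  +{done,data,retry} → &{done,data,retry}  (select→offer)
    case done:
      +{ok,data,done} → &{ok,data,done}  (select→offer)
        case ok:
          ?Unit → !Unit
            ?Unit → !Unit
              dual(Z) = Z
        case data:
          ?Bool → !Bool
            ?Unit → !Unit
              dual(Z) = Z
        case done:
          &{retry,done} → +{retry,done}  (offer→select)
            case retry:
              ?Unit → !Unit
                dual(Z) = Z
            case done:
              +{more,ack,retry} → &{more,ack,retry}  (select→offer)
                case more:
                  dual(end) = end
                case ack:
                  dual(end) = end
                case retry:
                  dual(Z) = Z
    case data:
      &{err,data} → +{err,data}  (offer→select)
        case err:
          !Unit → ?Unit
            ?Int → !Int
              dual(Z) = Z
        case data:
          ?Unit → !Unit
            ?Unit → !Unit
              dual(Z) = Z
    case retry:
      &{data,err} → +{data,err}  (offer→select)
        case data:
          &{ack,more,data} → +{ack,more,data}  (offer→select)
            case ack:
              +{retry,data} → &{retry,data}  (select→offer)
                case retry:
                  dual(end) = end
                case data:
                  dual(Z) = Z
            case more:
              ?Unit → !Unit
                dual(Z) = Z
            case data:
              !Unit → ?Unit
                dual(end) = end
        case err:
          !Str → ?Str
            &{data,retry,more} → +{data,retry,more}  (offer→select)
              case data:
                dual(end) = end
              case retry:
                dual(end) = end
              case more:
                dual(Z) = Z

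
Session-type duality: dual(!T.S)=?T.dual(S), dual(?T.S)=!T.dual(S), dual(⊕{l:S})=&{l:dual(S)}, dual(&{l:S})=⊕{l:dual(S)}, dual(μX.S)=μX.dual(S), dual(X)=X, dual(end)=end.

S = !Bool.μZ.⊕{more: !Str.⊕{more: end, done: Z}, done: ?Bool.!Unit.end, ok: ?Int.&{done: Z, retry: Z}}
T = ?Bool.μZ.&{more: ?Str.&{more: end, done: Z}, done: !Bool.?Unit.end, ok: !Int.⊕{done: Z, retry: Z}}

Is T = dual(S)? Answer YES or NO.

!Bool | ?Bool  match
  μZ | μZ  match (binder kept)
    ⊕{more,done,ok} | &{more,done,ok}  match same labels
      • more:
        !Str | ?Str  match
          ⊕{more,done} | &{more,done}  match same labels
            • more:
              end | end  match
            • done:
              Z | Z  match
      • done:
        ?Bool | !Bool  match
          !Unit | ?Unit  match
            end | end  match
      • ok:
        ?Int | !Int  match
          &{done,retry} | ⊕{done,retry}  match same labels
            • done:
              Z | Z  match
            • retry:
              Z | Z  match

YES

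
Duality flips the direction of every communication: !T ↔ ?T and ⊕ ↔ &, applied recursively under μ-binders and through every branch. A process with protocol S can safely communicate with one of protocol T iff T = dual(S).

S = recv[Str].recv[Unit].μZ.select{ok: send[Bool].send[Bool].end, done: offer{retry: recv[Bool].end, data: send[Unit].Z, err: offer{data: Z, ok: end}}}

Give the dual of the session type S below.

recv[Str] → send[Str]
  recv[Unit] → send[Unit]
    μZ → μZ  (binder kept)
      select{ok,done} → offer{ok,done}  (select→offer)
        • ok:
          send[Bool] → recv[Bool]
            send[Bool] → recv[Bool]
              end self-dual
        • done:
          offer{retry,data,err} → select{retry,data,err}  (&→⊕)
            • retry:
              recv[Bool] → send[Bool]
                end self-dual
            • data:
              send[Unit] → recv[Unit]
                Z self-dual
            • err:
              offer{data,ok} → select{data,ok}  (&→⊕)
                • data:
                  Z self-dual
                • ok:
                  end self-dual

send[Str].send[Unit].μZ.offer{ok: recv[Bool].recv[Bool].end, done: select{retry: send[Bool].end, data: recv[Unit].Z, err: select{data: Z, ok: end}}}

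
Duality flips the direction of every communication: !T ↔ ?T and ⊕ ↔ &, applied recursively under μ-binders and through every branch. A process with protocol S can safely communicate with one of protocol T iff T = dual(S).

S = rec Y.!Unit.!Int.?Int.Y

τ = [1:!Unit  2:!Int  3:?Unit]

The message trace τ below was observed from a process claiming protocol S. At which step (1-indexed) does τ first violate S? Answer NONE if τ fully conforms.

3

[1] !Unit  ok  cont: !Int.?Int.rec Y.…
[2] !Int  ok  cont: ?Int.rec Y.…
[3] got ?Unit, protocol expects ?Int  ✗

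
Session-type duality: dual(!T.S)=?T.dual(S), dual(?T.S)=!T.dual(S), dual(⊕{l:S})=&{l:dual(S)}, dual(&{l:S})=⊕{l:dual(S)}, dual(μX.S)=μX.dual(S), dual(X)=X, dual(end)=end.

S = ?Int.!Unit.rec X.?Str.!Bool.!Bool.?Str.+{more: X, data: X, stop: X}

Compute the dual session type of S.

!Int.?Unit.rec X.!Str.?Bool.?Bool.!Str.&{more: X, data: X, stop: X}

?Int → !Int
  !Unit → ?Unit
    rec X → rec X  (rec unchanged)
      ?Str → !Str
        !Bool → ?Bool
          !Bool → ?Bool
            ?Str → !Str
              +{more,data,stop} → &{more,data,stop}  (⊕→&)
                [more]
                  dual(X) = X
                [data]
                  dual(X) = X
                [stop]
                  dual(X) = X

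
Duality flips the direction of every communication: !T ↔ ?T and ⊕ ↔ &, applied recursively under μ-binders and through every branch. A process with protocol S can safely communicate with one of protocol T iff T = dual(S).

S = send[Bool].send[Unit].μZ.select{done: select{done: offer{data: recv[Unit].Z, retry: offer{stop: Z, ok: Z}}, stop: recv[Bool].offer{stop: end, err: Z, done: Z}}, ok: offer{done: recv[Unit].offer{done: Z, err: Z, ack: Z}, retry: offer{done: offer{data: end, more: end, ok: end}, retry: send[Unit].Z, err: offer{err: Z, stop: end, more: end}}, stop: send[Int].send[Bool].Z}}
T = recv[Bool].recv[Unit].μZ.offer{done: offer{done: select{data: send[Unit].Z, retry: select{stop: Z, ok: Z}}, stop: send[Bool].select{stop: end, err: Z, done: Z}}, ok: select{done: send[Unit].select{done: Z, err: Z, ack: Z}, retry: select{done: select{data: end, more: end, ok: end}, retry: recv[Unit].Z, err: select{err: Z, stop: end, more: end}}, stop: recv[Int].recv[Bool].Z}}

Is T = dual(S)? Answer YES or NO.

YES

send[Bool] ‖ recv[Bool]  match
  send[Unit] ‖ recv[Unit]  match
    μZ ‖ μZ  match (μ self-dual)
      select{done,ok} ‖ offer{done,ok}  match labels match
        [done]
          select{done,stop} ‖ offer{done,stop}  match labels match
            [done]
              offer{data,retry} ‖ select{data,retry}  match labels match
                [data]
                  recv[Unit] ‖ send[Unit]  match
                    Z ‖ Z  match
                [retry]
                  offer{stop,ok} ‖ select{stop,ok}  match labels match
                    [stop]
                      Z ‖ Z  match
                    [ok]
                      Z ‖ Z  match
            [stop]
              recv[Bool] ‖ send[Bool]  match
                offer{stop,err,done} ‖ select{stop,err,done}  match labels match
                  [stop]
                    end ‖ end  match
                  [err]
                    Z ‖ Z  match
                  [done]
                    Z ‖ Z  match
        [ok]
          offer{done,retry,stop} ‖ select{done,retry,stop}  match labels match
            [done]
              recv[Unit] ‖ send[Unit]  match
                offer{done,err,ack} ‖ select{done,err,ack}  match labels match
                  [done]
                    Z ‖ Z  match
                  [err]
                    Z ‖ Z  match
                  [ack]
                    Z ‖ Z  match
            [retry]
              offer{done,retry,err} ‖ select{done,retry,err}  match labels match
                [done]
                  offer{data,more,ok} ‖ select{data,more,ok}  match labels match
                    [data]
                      end ‖ end  match
                    [more]
                      end ‖ end  match
                    [ok]
                      end ‖ end  match
                [retry]
                  send[Unit] ‖ recv[Unit]  match
                    Z ‖ Z  match
                [err]
                  offer{err,stop,more} ‖ select{err,stop,more}  match labels match
                    [err]
                      Z ‖ Z  match
                    [stop]
                      end ‖ end  match
                    [more]
                      end ‖ end  match
            [stop]
              send[Int] ‖ recv[Int]  match
                send[Bool] ‖ recv[Bool]  match
                  Z ‖ Z  match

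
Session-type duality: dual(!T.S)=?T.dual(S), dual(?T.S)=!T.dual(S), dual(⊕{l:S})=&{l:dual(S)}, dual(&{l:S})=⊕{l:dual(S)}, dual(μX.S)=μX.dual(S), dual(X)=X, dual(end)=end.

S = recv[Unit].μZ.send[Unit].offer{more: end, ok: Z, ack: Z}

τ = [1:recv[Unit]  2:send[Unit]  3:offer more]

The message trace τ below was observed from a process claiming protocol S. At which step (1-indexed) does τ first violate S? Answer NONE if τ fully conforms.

[1] recv[Unit]  ok  residual = μZ.…
[2] send[Unit]  ok  residual = offer{more: end, ok: μZ.…, ack: μZ.…}
[3] offer more  ok  residual = end
trace exhausted — no violation

NONE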